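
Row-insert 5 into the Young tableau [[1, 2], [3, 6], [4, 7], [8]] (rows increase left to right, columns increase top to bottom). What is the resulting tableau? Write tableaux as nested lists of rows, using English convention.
[[1, 2, 5], [3, 6], [4, 7], [8]]

5 is larger than every entry of row 1, so it is appended to row 1. The new tableau is [[1, 2, 5], [3, 6], [4, 7], [8]].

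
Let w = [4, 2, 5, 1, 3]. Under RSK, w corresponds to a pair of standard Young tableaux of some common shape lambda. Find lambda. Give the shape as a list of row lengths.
[2, 2, 1]

Row-insert each entry into an empty tableau.

After inserting 4: P = [[4]].
After inserting 2: P = [[2], [4]].
After inserting 5: P = [[2, 5], [4]].
After inserting 1: P = [[1, 5], [2], [4]].
After inserting 3: P = [[1, 3], [2, 5], [4]].

The final insertion tableau P = [[1, 3], [2, 5], [4]] has shape [2, 2, 1].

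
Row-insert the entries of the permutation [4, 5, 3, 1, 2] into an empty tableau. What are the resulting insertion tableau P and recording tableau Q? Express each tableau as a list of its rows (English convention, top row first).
P = [[1, 2], [3, 5], [4]], Q = [[1, 2], [3, 5], [4]]

Insert each entry of the permutation into P by Schensted row insertion, recording in Q the position of each new cell.

Insert 4: appended to row 1. P = [[4]].
Insert 5: appended to row 1. P = [[4, 5]].
Insert 3: 3 bumps 4 from row 1; 4 starts row 2. P = [[3, 5], [4]].
Insert 1: 1 bumps 3 from row 1; 3 bumps 4 from row 2; 4 starts row 3. P = [[1, 5], [3], [4]].
Insert 2: 2 bumps 5 from row 1; 5 appends to row 2. P = [[1, 2], [3, 5], [4]].

So P = [[1, 2], [3, 5], [4]], Q = [[1, 2], [3, 5], [4]].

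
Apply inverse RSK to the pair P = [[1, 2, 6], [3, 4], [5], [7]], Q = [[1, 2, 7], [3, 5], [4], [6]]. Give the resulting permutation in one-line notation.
3 7 5 1 4 2 6

Reverse the RSK construction: for i from n down to 1, find the cell of Q containing i, remove the entry at that cell from P, and reverse-bump it up through P; the value ejected from row 1 is w(i).

Step i=7: Q has 7 at row 1, column 3; remove that cell from P, ejecting 6. So w(7) = 6. P is now [[1, 2], [3, 4], [5], [7]].
Step i=6: Q has 6 at row 4, column 1; remove 7 from row 4 of P and reverse-bump: 7 enters row 3 and ejects 5; 5 enters row 2 and ejects 4; 4 enters row 1 and ejects 2. So w(6) = 2. P is now [[1, 4], [3, 5], [7]].
Step i=5: Q has 5 at row 2, column 2; remove 5 from row 2 of P and reverse-bump: 5 enters row 1 and ejects 4. So w(5) = 4. P is now [[1, 5], [3], [7]].
Step i=4: Q has 4 at row 3, column 1; remove 7 from row 3 of P and reverse-bump: 7 enters row 2 and ejects 3; 3 enters row 1 and ejects 1. So w(4) = 1. P is now [[3, 5], [7]].
Step i=3: Q has 3 at row 2, column 1; remove 7 from row 2 of P and reverse-bump: 7 enters row 1 and ejects 5. So w(3) = 5. P is now [[3, 7]].
Step i=2: Q has 2 at row 1, column 2; remove that cell from P, ejecting 7. So w(2) = 7. P is now [[3]].
Step i=1: Q has 1 at row 1, column 1; remove that cell from P, ejecting 3. So w(1) = 3. P is now [].

So w = 3 7 5 1 4 2 6.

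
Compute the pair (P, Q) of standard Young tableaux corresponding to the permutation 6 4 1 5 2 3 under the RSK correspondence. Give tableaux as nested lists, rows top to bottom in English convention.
P = [[1, 2, 3], [4, 5], [6]], Q = [[1, 4, 6], [2, 5], [3]]

Insert each entry of the permutation into P by Schensted row insertion, recording in Q the position of each new cell.

Insert 6: appended to row 1. P = [[6]].
Insert 4: 4 bumps 6 from row 1; 6 starts row 2. P = [[4], [6]].
Insert 1: 1 bumps 4 from row 1; 4 bumps 6 from row 2; 6 starts row 3. P = [[1], [4], [6]].
Insert 5: appended to row 1. P = [[1, 5], [4], [6]].
Insert 2: 2 bumps 5 from row 1; 5 appends to row 2. P = [[1, 2], [4, 5], [6]].
Insert 3: appended to row 1. P = [[1, 2, 3], [4, 5], [6]].

So P = [[1, 2, 3], [4, 5], [6]], Q = [[1, 4, 6], [2, 5], [3]].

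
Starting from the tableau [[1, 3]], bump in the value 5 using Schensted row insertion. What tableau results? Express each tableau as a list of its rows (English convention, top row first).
5 is larger than every entry of row 1, so it is appended to row 1. The new tableau is [[1, 3, 5]].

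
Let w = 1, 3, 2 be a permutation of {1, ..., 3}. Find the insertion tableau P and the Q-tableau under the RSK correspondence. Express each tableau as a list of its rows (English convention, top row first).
Insert each entry of the permutation into P by Schensted row insertion, recording in Q the position of each new cell.

After inserting 1: P = [[1]].
After inserting 3: P = [[1, 3]].
After inserting 2: P = [[1, 2], [3]].

So P = [[1, 2], [3]], Q = [[1, 2], [3]].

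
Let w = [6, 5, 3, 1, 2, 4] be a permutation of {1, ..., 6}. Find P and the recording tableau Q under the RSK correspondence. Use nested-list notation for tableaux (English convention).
P = [[1, 2, 4], [3], [5], [6]], Q = [[1, 5, 6], [2], [3], [4]]

Insert each entry of the permutation into P by Schensted row insertion, recording in Q the position of each new cell.

Insert 6: appended to row 1. P = [[6]], Q = [[1]].
Insert 5: 5 bumps 6 from row 1; 6 starts row 2. P = [[5], [6]], Q = [[1], [2]].
Insert 3: 3 bumps 5 from row 1; 5 bumps 6 from row 2; 6 starts row 3. P = [[3], [5], [6]], Q = [[1], [2], [3]].
Insert 1: 1 bumps 3 from row 1; 3 bumps 5 from row 2; 5 bumps 6 from row 3; 6 starts row 4. P = [[1], [3], [5], [6]], Q = [[1], [2], [3], [4]].
Insert 2: appended to row 1. P = [[1, 2], [3], [5], [6]], Q = [[1, 5], [2], [3], [4]].
Insert 4: appended to row 1. P = [[1, 2, 4], [3], [5], [6]], Q = [[1, 5, 6], [2], [3], [4]].

So P = [[1, 2, 4], [3], [5], [6]], Q = [[1, 5, 6], [2], [3], [4]].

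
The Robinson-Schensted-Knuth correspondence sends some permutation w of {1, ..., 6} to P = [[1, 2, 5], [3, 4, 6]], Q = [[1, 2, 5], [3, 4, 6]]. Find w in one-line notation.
Reverse RSK: for i = n, n-1, ..., 1, locate i in Q, remove the corresponding corner cell from P, and reverse-bump its entry up through P; the value ejected from row 1 is w(i).

So w = 3 4 1 2 6 5.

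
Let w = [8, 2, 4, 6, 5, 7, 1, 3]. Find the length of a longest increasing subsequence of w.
4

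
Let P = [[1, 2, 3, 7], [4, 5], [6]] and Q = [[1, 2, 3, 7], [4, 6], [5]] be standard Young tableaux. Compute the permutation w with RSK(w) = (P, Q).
1 4 6 5 2 3 7

Reverse RSK: for i = n, n-1, ..., 1, locate i in Q, remove the corresponding corner cell from P, and reverse-bump its entry up through P; the value ejected from row 1 is w(i).

So w = 1 4 6 5 2 3 7.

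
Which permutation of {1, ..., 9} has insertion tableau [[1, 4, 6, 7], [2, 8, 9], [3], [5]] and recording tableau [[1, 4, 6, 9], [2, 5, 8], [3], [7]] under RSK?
5 3 2 8 4 9 1 6 7

Reverse the RSK construction: for i from n down to 1, find the cell of Q containing i, remove the entry at that cell from P, and reverse-bump it up through P; the value ejected from row 1 is w(i).

Step i=9: Q has 9 at row 1, column 4; remove that cell from P, ejecting 7. So w(9) = 7. P is now [[1, 4, 6], [2, 8, 9], [3], [5]].
Step i=8: Q has 8 at row 2, column 3; remove 9 from row 2 of P and reverse-bump: 9 enters row 1 and ejects 6. So w(8) = 6. P is now [[1, 4, 9], [2, 8], [3], [5]].
Step i=7: Q has 7 at row 4, column 1; remove 5 from row 4 of P and reverse-bump: 5 enters row 3 and ejects 3; 3 enters row 2 and ejects 2; 2 enters row 1 and ejects 1. So w(7) = 1. P is now [[2, 4, 9], [3, 8], [5]].
Step i=6: Q has 6 at row 1, column 3; remove that cell from P, ejecting 9. So w(6) = 9. P is now [[2, 4], [3, 8], [5]].
Step i=5: Q has 5 at row 2, column 2; remove 8 from row 2 of P and reverse-bump: 8 enters row 1 and ejects 4. So w(5) = 4. P is now [[2, 8], [3], [5]].
Step i=4: Q has 4 at row 1, column 2; remove that cell from P, ejecting 8. So w(4) = 8. P is now [[2], [3], [5]].
Step i=3: Q has 3 at row 3, column 1; remove 5 from row 3 of P and reverse-bump: 5 enters row 2 and ejects 3; 3 enters row 1 and ejects 2. So w(3) = 2. P is now [[3], [5]].
Step i=2: Q has 2 at row 2, column 1; remove 5 from row 2 of P and reverse-bump: 5 enters row 1 and ejects 3. So w(2) = 3. P is now [[5]].
Step i=1: Q has 1 at row 1, column 1; remove that cell from P, ejecting 5. So w(1) = 5. P is now [].

So w = 5 3 2 8 4 9 1 6 7.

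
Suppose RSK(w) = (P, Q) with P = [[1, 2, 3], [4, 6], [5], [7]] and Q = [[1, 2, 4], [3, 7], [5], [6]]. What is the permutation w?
Reverse the RSK construction: for i from n down to 1, find the cell of Q containing i, remove the entry at that cell from P, and reverse-bump it up through P; the value ejected from row 1 is w(i).

Step i=7: Q has 7 at row 2, column 2; remove 6 from row 2 of P and reverse-bump: 6 enters row 1 and ejects 3. So w(7) = 3. P is now [[1, 2, 6], [4], [5], [7]].
Step i=6: Q has 6 at row 4, column 1; remove 7 from row 4 of P and reverse-bump: 7 enters row 3 and ejects 5; 5 enters row 2 and ejects 4; 4 enters row 1 and ejects 2. So w(6) = 2. P is now [[1, 4, 6], [5], [7]].
Step i=5: Q has 5 at row 3, column 1; remove 7 from row 3 of P and reverse-bump: 7 enters row 2 and ejects 5; 5 enters row 1 and ejects 4. So w(5) = 4. P is now [[1, 5, 6], [7]].
Step i=4: Q has 4 at row 1, column 3; remove that cell from P, ejecting 6. So w(4) = 6. P is now [[1, 5], [7]].
Step i=3: Q has 3 at row 2, column 1; remove 7 from row 2 of P and reverse-bump: 7 enters row 1 and ejects 5. So w(3) = 5. P is now [[1, 7]].
Step i=2: Q has 2 at row 1, column 2; remove that cell from P, ejecting 7. So w(2) = 7. P is now [[1]].
Step i=1: Q has 1 at row 1, column 1; remove that cell from P, ejecting 1. So w(1) = 1. P is now [].

So w = 1 7 5 6 4 2 3.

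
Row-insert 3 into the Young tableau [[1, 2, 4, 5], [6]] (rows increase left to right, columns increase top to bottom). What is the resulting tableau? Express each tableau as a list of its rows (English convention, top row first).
In row 1, 3 replaces 4 (the leftmost entry greater than 3); 4 is bumped to row 2. In row 2, 4 replaces 6 (the leftmost entry greater than 4); 6 is bumped to row 3. 6 starts a new row 3. The new tableau is [[1, 2, 3, 5], [4], [6]].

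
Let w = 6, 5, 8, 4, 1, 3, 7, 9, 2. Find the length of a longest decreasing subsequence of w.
5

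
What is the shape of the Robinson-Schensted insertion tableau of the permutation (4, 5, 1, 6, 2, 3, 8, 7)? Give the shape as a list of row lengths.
[4, 4]

Row-insert each entry into an empty tableau.

After inserting 4: P = [[4]].
After inserting 5: P = [[4, 5]].
After inserting 1: P = [[1, 5], [4]].
After inserting 6: P = [[1, 5, 6], [4]].
After inserting 2: P = [[1, 2, 6], [4, 5]].
After inserting 3: P = [[1, 2, 3], [4, 5, 6]].
After inserting 8: P = [[1, 2, 3, 8], [4, 5, 6]].
After inserting 7: P = [[1, 2, 3, 7], [4, 5, 6, 8]].

The final insertion tableau P = [[1, 2, 3, 7], [4, 5, 6, 8]] has shape [4, 4].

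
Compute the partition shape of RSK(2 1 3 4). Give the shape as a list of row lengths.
[3, 1]

Row-insert each entry into an empty tableau.

After inserting 2: P = [[2]].
After inserting 1: P = [[1], [2]].
After inserting 3: P = [[1, 3], [2]].
After inserting 4: P = [[1, 3, 4], [2]].

The final insertion tableau P = [[1, 3, 4], [2]] has shape [3, 1].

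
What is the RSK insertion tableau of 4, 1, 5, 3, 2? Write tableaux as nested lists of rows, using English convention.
P = [[1, 2], [3, 5], [4]]

After inserting 4: P = [[4]].
After inserting 1: P = [[1], [4]].
After inserting 5: P = [[1, 5], [4]].
After inserting 3: P = [[1, 3], [4, 5]].
After inserting 2: P = [[1, 2], [3, 5], [4]].

So P = [[1, 2], [3, 5], [4]].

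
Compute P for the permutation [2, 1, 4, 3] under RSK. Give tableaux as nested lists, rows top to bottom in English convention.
Insert 2: appended to row 1. P = [[2]].
Insert 1: 1 bumps 2 from row 1; 2 starts row 2. P = [[1], [2]].
Insert 4: appended to row 1. P = [[1, 4], [2]].
Insert 3: 3 bumps 4 from row 1; 4 appends to row 2. P = [[1, 3], [2, 4]].

So P = [[1, 3], [2, 4]].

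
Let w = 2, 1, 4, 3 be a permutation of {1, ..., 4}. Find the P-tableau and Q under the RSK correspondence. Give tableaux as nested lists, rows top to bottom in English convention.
Insert each entry of the permutation into P by Schensted row insertion, recording in Q the position of each new cell.

Insert 2: appended to row 1. P = [[2]].
Insert 1: 1 bumps 2 from row 1; 2 starts row 2. P = [[1], [2]].
Insert 4: appended to row 1. P = [[1, 4], [2]].
Insert 3: 3 bumps 4 from row 1; 4 appends to row 2. P = [[1, 3], [2, 4]].

So P = [[1, 3], [2, 4]], Q = [[1, 3], [2, 4]].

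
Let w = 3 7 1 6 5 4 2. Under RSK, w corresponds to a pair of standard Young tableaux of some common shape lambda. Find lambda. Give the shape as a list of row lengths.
[2, 2, 1, 1, 1]

Row-insert each entry into an empty tableau.

After inserting 3: P = [[3]].
After inserting 7: P = [[3, 7]].
After inserting 1: P = [[1, 7], [3]].
After inserting 6: P = [[1, 6], [3, 7]].
After inserting 5: P = [[1, 5], [3, 6], [7]].
After inserting 4: P = [[1, 4], [3, 5], [6], [7]].
After inserting 2: P = [[1, 2], [3, 4], [5], [6], [7]].

The final insertion tableau P = [[1, 2], [3, 4], [5], [6], [7]] has shape [2, 2, 1, 1, 1].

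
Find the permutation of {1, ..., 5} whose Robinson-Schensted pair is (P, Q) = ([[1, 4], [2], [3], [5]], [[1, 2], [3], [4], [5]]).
Reverse the RSK construction: for i from n down to 1, find the cell of Q containing i, remove the entry at that cell from P, and reverse-bump it up through P; the value ejected from row 1 is w(i).

Step i=5: Q has 5 at row 4, column 1; remove 5 from row 4 of P and reverse-bump: 5 enters row 3 and ejects 3; 3 enters row 2 and ejects 2; 2 enters row 1 and ejects 1. So w(5) = 1. P is now [[2, 4], [3], [5]].
Step i=4: Q has 4 at row 3, column 1; remove 5 from row 3 of P and reverse-bump: 5 enters row 2 and ejects 3; 3 enters row 1 and ejects 2. So w(4) = 2. P is now [[3, 4], [5]].
Step i=3: Q has 3 at row 2, column 1; remove 5 from row 2 of P and reverse-bump: 5 enters row 1 and ejects 4. So w(3) = 4. P is now [[3, 5]].
Step i=2: Q has 2 at row 1, column 2; remove that cell from P, ejecting 5. So w(2) = 5. P is now [[3]].
Step i=1: Q has 1 at row 1, column 1; remove that cell from P, ejecting 3. So w(1) = 3. P is now [].

So w = 3 5 4 2 1.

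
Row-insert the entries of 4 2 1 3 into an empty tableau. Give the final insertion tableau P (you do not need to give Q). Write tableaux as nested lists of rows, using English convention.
Insert 4: appended to row 1. P = [[4]].
Insert 2: 2 bumps 4 from row 1; 4 starts row 2. P = [[2], [4]].
Insert 1: 1 bumps 2 from row 1; 2 bumps 4 from row 2; 4 starts row 3. P = [[1], [2], [4]].
Insert 3: appended to row 1. P = [[1, 3], [2], [4]].

So P = [[1, 3], [2], [4]].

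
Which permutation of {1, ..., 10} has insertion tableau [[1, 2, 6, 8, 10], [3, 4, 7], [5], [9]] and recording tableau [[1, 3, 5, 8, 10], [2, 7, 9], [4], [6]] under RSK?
Reverse RSK: for i = n, n-1, ..., 1, locate i in Q, remove the corresponding corner cell from P, and reverse-bump its entry up through P; the value ejected from row 1 is w(i).

So w = 9 3 5 4 7 1 2 8 6 10.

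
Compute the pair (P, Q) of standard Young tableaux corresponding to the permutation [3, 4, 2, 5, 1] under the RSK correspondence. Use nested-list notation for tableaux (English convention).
P = [[1, 4, 5], [2], [3]], Q = [[1, 2, 4], [3], [5]]

Insert each entry of the permutation into P by Schensted row insertion, recording in Q the position of each new cell.

After inserting 3: P = [[3]].
After inserting 4: P = [[3, 4]].
After inserting 2: P = [[2, 4], [3]].
After inserting 5: P = [[2, 4, 5], [3]].
After inserting 1: P = [[1, 4, 5], [2], [3]].

So P = [[1, 4, 5], [2], [3]], Q = [[1, 2, 4], [3], [5]].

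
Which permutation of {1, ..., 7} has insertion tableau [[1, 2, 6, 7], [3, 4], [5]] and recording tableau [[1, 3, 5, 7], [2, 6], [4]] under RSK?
5 3 4 1 6 2 7

Reverse the RSK construction: for i from n down to 1, find the cell of Q containing i, remove the entry at that cell from P, and reverse-bump it up through P; the value ejected from row 1 is w(i).

Step i=7: Q has 7 at row 1, column 4; remove that cell from P, ejecting 7. So w(7) = 7. P is now [[1, 2, 6], [3, 4], [5]].
Step i=6: Q has 6 at row 2, column 2; remove 4 from row 2 of P and reverse-bump: 4 enters row 1 and ejects 2. So w(6) = 2. P is now [[1, 4, 6], [3], [5]].
Step i=5: Q has 5 at row 1, column 3; remove that cell from P, ejecting 6. So w(5) = 6. P is now [[1, 4], [3], [5]].
Step i=4: Q has 4 at row 3, column 1; remove 5 from row 3 of P and reverse-bump: 5 enters row 2 and ejects 3; 3 enters row 1 and ejects 1. So w(4) = 1. P is now [[3, 4], [5]].
Step i=3: Q has 3 at row 1, column 2; remove that cell from P, ejecting 4. So w(3) = 4. P is now [[3], [5]].
Step i=2: Q has 2 at row 2, column 1; remove 5 from row 2 of P and reverse-bump: 5 enters row 1 and ejects 3. So w(2) = 3. P is now [[5]].
Step i=1: Q has 1 at row 1, column 1; remove that cell from P, ejecting 5. So w(1) = 5. P is now [].

So w = 5 3 4 1 6 2 7.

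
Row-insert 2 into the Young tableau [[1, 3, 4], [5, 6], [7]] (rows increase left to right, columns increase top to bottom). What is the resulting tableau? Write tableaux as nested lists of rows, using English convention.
[[1, 2, 4], [3, 6], [5], [7]]

In row 1, 2 replaces 3 (the leftmost entry greater than 2); 3 is bumped to row 2. In row 2, 3 replaces 5 (the leftmost entry greater than 3); 5 is bumped to row 3. In row 3, 5 replaces 7 (the leftmost entry greater than 5); 7 is bumped to row 4. 7 starts a new row 4. The new tableau is [[1, 2, 4], [3, 6], [5], [7]].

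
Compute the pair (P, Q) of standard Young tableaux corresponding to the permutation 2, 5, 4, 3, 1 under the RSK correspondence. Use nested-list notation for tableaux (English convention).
P = [[1, 3], [2], [4], [5]], Q = [[1, 2], [3], [4], [5]]

Insert each entry of the permutation into P by Schensted row insertion, recording in Q the position of each new cell.

Insert 2: appended to row 1. P = [[2]], Q = [[1]].
Insert 5: appended to row 1. P = [[2, 5]], Q = [[1, 2]].
Insert 4: 4 bumps 5 from row 1; 5 starts row 2. P = [[2, 4], [5]], Q = [[1, 2], [3]].
Insert 3: 3 bumps 4 from row 1; 4 bumps 5 from row 2; 5 starts row 3. P = [[2, 3], [4], [5]], Q = [[1, 2], [3], [4]].
Insert 1: 1 bumps 2 from row 1; 2 bumps 4 from row 2; 4 bumps 5 from row 3; 5 starts row 4. P = [[1, 3], [2], [4], [5]], Q = [[1, 2], [3], [4], [5]].

So P = [[1, 3], [2], [4], [5]], Q = [[1, 2], [3], [4], [5]].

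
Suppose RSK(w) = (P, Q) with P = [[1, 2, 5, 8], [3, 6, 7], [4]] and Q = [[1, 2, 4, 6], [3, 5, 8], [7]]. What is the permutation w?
4 6 1 7 3 8 2 5

Reverse the RSK construction: for i from n down to 1, find the cell of Q containing i, remove the entry at that cell from P, and reverse-bump it up through P; the value ejected from row 1 is w(i).

Step i=8: Q has 8 at row 2, column 3; remove 7 from row 2 of P and reverse-bump: 7 enters row 1 and ejects 5. So w(8) = 5. P is now [[1, 2, 7, 8], [3, 6], [4]].
Step i=7: Q has 7 at row 3, column 1; remove 4 from row 3 of P and reverse-bump: 4 enters row 2 and ejects 3; 3 enters row 1 and ejects 2. So w(7) = 2. P is now [[1, 3, 7, 8], [4, 6]].
Step i=6: Q has 6 at row 1, column 4; remove that cell from P, ejecting 8. So w(6) = 8. P is now [[1, 3, 7], [4, 6]].
Step i=5: Q has 5 at row 2, column 2; remove 6 from row 2 of P and reverse-bump: 6 enters row 1 and ejects 3. So w(5) = 3. P is now [[1, 6, 7], [4]].
Step i=4: Q has 4 at row 1, column 3; remove that cell from P, ejecting 7. So w(4) = 7. P is now [[1, 6], [4]].
Step i=3: Q has 3 at row 2, column 1; remove 4 from row 2 of P and reverse-bump: 4 enters row 1 and ejects 1. So w(3) = 1. P is now [[4, 6]].
Step i=2: Q has 2 at row 1, column 2; remove that cell from P, ejecting 6. So w(2) = 6. P is now [[4]].
Step i=1: Q has 1 at row 1, column 1; remove that cell from P, ejecting 4. So w(1) = 4. P is now [].

So w = 4 6 1 7 3 8 2 5.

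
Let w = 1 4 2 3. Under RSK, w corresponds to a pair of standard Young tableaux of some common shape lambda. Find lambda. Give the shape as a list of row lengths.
RSK row insertion gives P = [[1, 2, 3], [4]], which has shape [3, 1].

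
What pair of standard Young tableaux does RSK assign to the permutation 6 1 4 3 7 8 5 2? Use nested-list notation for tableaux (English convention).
Insert each entry of the permutation into P by Schensted row insertion, recording in Q the position of each new cell.

Insert 6: appended to row 1. P = [[6]].
Insert 1: 1 bumps 6 from row 1; 6 starts row 2. P = [[1], [6]].
Insert 4: appended to row 1. P = [[1, 4], [6]].
Insert 3: 3 bumps 4 from row 1; 4 bumps 6 from row 2; 6 starts row 3. P = [[1, 3], [4], [6]].
Insert 7: appended to row 1. P = [[1, 3, 7], [4], [6]].
Insert 8: appended to row 1. P = [[1, 3, 7, 8], [4], [6]].
Insert 5: 5 bumps 7 from row 1; 7 appends to row 2. P = [[1, 3, 5, 8], [4, 7], [6]].
Insert 2: 2 bumps 3 from row 1; 3 bumps 4 from row 2; 4 bumps 6 from row 3; 6 starts row 4. P = [[1, 2, 5, 8], [3, 7], [4], [6]].

So P = [[1, 2, 5, 8], [3, 7], [4], [6]], Q = [[1, 3, 5, 6], [2, 7], [4], [8]].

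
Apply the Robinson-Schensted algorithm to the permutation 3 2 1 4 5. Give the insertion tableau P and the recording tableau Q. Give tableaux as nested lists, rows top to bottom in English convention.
P = [[1, 4, 5], [2], [3]], Q = [[1, 4, 5], [2], [3]]

Insert each entry of the permutation into P by Schensted row insertion, recording in Q the position of each new cell.

Insert 3: appended to row 1. P = [[3]].
Insert 2: 2 bumps 3 from row 1; 3 starts row 2. P = [[2], [3]].
Insert 1: 1 bumps 2 from row 1; 2 bumps 3 from row 2; 3 starts row 3. P = [[1], [2], [3]].
Insert 4: appended to row 1. P = [[1, 4], [2], [3]].
Insert 5: appended to row 1. P = [[1, 4, 5], [2], [3]].

So P = [[1, 4, 5], [2], [3]], Q = [[1, 4, 5], [2], [3]].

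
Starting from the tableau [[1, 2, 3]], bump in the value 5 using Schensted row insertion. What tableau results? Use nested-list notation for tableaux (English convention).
[[1, 2, 3, 5]]

5 is larger than every entry of row 1, so it is appended to row 1. The new tableau is [[1, 2, 3, 5]].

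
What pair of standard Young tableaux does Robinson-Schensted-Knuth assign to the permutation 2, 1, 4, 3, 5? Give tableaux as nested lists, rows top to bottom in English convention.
Insert each entry of the permutation into P by Schensted row insertion, recording in Q the position of each new cell.

Insert 2: appended to row 1. P = [[2]].
Insert 1: 1 bumps 2 from row 1; 2 starts row 2. P = [[1], [2]].
Insert 4: appended to row 1. P = [[1, 4], [2]].
Insert 3: 3 bumps 4 from row 1; 4 appends to row 2. P = [[1, 3], [2, 4]].
Insert 5: appended to row 1. P = [[1, 3, 5], [2, 4]].

So P = [[1, 3, 5], [2, 4]], Q = [[1, 3, 5], [2, 4]].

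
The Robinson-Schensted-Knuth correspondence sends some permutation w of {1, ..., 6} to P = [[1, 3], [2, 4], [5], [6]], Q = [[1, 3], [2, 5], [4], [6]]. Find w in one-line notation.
6 2 5 1 4 3

Reverse the RSK construction: for i from n down to 1, find the cell of Q containing i, remove the entry at that cell from P, and reverse-bump it up through P; the value ejected from row 1 is w(i).

Step i=6: Q has 6 at row 4, column 1; remove 6 from row 4 of P and reverse-bump: 6 enters row 3 and ejects 5; 5 enters row 2 and ejects 4; 4 enters row 1 and ejects 3. So w(6) = 3. P is now [[1, 4], [2, 5], [6]].
Step i=5: Q has 5 at row 2, column 2; remove 5 from row 2 of P and reverse-bump: 5 enters row 1 and ejects 4. So w(5) = 4. P is now [[1, 5], [2], [6]].
Step i=4: Q has 4 at row 3, column 1; remove 6 from row 3 of P and reverse-bump: 6 enters row 2 and ejects 2; 2 enters row 1 and ejects 1. So w(4) = 1. P is now [[2, 5], [6]].
Step i=3: Q has 3 at row 1, column 2; remove that cell from P, ejecting 5. So w(3) = 5. P is now [[2], [6]].
Step i=2: Q has 2 at row 2, column 1; remove 6 from row 2 of P and reverse-bump: 6 enters row 1 and ejects 2. So w(2) = 2. P is now [[6]].
Step i=1: Q has 1 at row 1, column 1; remove that cell from P, ejecting 6. So w(1) = 6. P is now [].

So w = 6 2 5 1 4 3.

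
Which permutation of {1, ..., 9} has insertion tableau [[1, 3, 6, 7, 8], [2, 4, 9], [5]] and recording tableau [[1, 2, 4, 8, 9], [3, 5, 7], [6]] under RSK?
Reverse the RSK construction: for i from n down to 1, find the cell of Q containing i, remove the entry at that cell from P, and reverse-bump it up through P; the value ejected from row 1 is w(i).

Step i=9: Q has 9 at row 1, column 5; remove that cell from P, ejecting 8. So w(9) = 8. P is now [[1, 3, 6, 7], [2, 4, 9], [5]].
Step i=8: Q has 8 at row 1, column 4; remove that cell from P, ejecting 7. So w(8) = 7. P is now [[1, 3, 6], [2, 4, 9], [5]].
Step i=7: Q has 7 at row 2, column 3; remove 9 from row 2 of P and reverse-bump: 9 enters row 1 and ejects 6. So w(7) = 6. P is now [[1, 3, 9], [2, 4], [5]].
Step i=6: Q has 6 at row 3, column 1; remove 5 from row 3 of P and reverse-bump: 5 enters row 2 and ejects 4; 4 enters row 1 and ejects 3. So w(6) = 3. P is now [[1, 4, 9], [2, 5]].
Step i=5: Q has 5 at row 2, column 2; remove 5 from row 2 of P and reverse-bump: 5 enters row 1 and ejects 4. So w(5) = 4. P is now [[1, 5, 9], [2]].
Step i=4: Q has 4 at row 1, column 3; remove that cell from P, ejecting 9. So w(4) = 9. P is now [[1, 5], [2]].
Step i=3: Q has 3 at row 2, column 1; remove 2 from row 2 of P and reverse-bump: 2 enters row 1 and ejects 1. So w(3) = 1. P is now [[2, 5]].
Step i=2: Q has 2 at row 1, column 2; remove that cell from P, ejecting 5. So w(2) = 5. P is now [[2]].
Step i=1: Q has 1 at row 1, column 1; remove that cell from P, ejecting 2. So w(1) = 2. P is now [].

So w = 2 5 1 9 4 3 6 7 8.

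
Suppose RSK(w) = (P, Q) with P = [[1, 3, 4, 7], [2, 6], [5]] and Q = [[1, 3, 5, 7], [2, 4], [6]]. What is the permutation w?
Reverse the RSK construction: for i from n down to 1, find the cell of Q containing i, remove the entry at that cell from P, and reverse-bump it up through P; the value ejected from row 1 is w(i).

Step i=7: Q has 7 at row 1, column 4; remove that cell from P, ejecting 7. So w(7) = 7. P is now [[1, 3, 4], [2, 6], [5]].
Step i=6: Q has 6 at row 3, column 1; remove 5 from row 3 of P and reverse-bump: 5 enters row 2 and ejects 2; 2 enters row 1 and ejects 1. So w(6) = 1. P is now [[2, 3, 4], [5, 6]].
Step i=5: Q has 5 at row 1, column 3; remove that cell from P, ejecting 4. So w(5) = 4. P is now [[2, 3], [5, 6]].
Step i=4: Q has 4 at row 2, column 2; remove 6 from row 2 of P and reverse-bump: 6 enters row 1 and ejects 3. So w(4) = 3. P is now [[2, 6], [5]].
Step i=3: Q has 3 at row 1, column 2; remove that cell from P, ejecting 6. So w(3) = 6. P is now [[2], [5]].
Step i=2: Q has 2 at row 2, column 1; remove 5 from row 2 of P and reverse-bump: 5 enters row 1 and ejects 2. So w(2) = 2. P is now [[5]].
Step i=1: Q has 1 at row 1, column 1; remove that cell from P, ejecting 5. So w(1) = 5. P is now [].

So w = 5 2 6 3 4 1 7.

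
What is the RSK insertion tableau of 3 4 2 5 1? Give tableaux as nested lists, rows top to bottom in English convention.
Insert 3: appended to row 1. P = [[3]].
Insert 4: appended to row 1. P = [[3, 4]].
Insert 2: 2 bumps 3 from row 1; 3 starts row 2. P = [[2, 4], [3]].
Insert 5: appended to row 1. P = [[2, 4, 5], [3]].
Insert 1: 1 bumps 2 from row 1; 2 bumps 3 from row 2; 3 starts row 3. P = [[1, 4, 5], [2], [3]].

So P = [[1, 4, 5], [2], [3]].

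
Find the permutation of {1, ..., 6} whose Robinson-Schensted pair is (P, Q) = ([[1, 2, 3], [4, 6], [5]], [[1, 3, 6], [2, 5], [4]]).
5 4 6 1 2 3

Reverse RSK: for i = n, n-1, ..., 1, locate i in Q, remove the corresponding corner cell from P, and reverse-bump its entry up through P; the value ejected from row 1 is w(i).

So w = 5 4 6 1 2 3.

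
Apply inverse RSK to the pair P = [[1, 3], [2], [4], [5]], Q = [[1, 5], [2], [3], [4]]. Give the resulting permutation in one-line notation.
Reverse the RSK construction: for i from n down to 1, find the cell of Q containing i, remove the entry at that cell from P, and reverse-bump it up through P; the value ejected from row 1 is w(i).

Step i=5: Q has 5 at row 1, column 2; remove that cell from P, ejecting 3. So w(5) = 3. P is now [[1], [2], [4], [5]].
Step i=4: Q has 4 at row 4, column 1; remove 5 from row 4 of P and reverse-bump: 5 enters row 3 and ejects 4; 4 enters row 2 and ejects 2; 2 enters row 1 and ejects 1. So w(4) = 1. P is now [[2], [4], [5]].
Step i=3: Q has 3 at row 3, column 1; remove 5 from row 3 of P and reverse-bump: 5 enters row 2 and ejects 4; 4 enters row 1 and ejects 2. So w(3) = 2. P is now [[4], [5]].
Step i=2: Q has 2 at row 2, column 1; remove 5 from row 2 of P and reverse-bump: 5 enters row 1 and ejects 4. So w(2) = 4. P is now [[5]].
Step i=1: Q has 1 at row 1, column 1; remove that cell from P, ejecting 5. So w(1) = 5. P is now [].

So w = 5 4 2 1 3.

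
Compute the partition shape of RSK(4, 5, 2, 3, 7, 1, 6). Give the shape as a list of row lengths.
[3, 3, 1]

Row-insert each entry into an empty tableau.

After inserting 4: P = [[4]].
After inserting 5: P = [[4, 5]].
After inserting 2: P = [[2, 5], [4]].
After inserting 3: P = [[2, 3], [4, 5]].
After inserting 7: P = [[2, 3, 7], [4, 5]].
After inserting 1: P = [[1, 3, 7], [2, 5], [4]].
After inserting 6: P = [[1, 3, 6], [2, 5, 7], [4]].

The final insertion tableau P = [[1, 3, 6], [2, 5, 7], [4]] has shape [3, 3, 1].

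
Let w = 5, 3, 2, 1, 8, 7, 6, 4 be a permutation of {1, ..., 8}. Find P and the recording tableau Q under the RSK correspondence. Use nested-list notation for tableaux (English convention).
Insert each entry of the permutation into P by Schensted row insertion, recording in Q the position of each new cell.

Insert 5: appended to row 1. P = [[5]].
Insert 3: 3 bumps 5 from row 1; 5 starts row 2. P = [[3], [5]].
Insert 2: 2 bumps 3 from row 1; 3 bumps 5 from row 2; 5 starts row 3. P = [[2], [3], [5]].
Insert 1: 1 bumps 2 from row 1; 2 bumps 3 from row 2; 3 bumps 5 from row 3; 5 starts row 4. P = [[1], [2], [3], [5]].
Insert 8: appended to row 1. P = [[1, 8], [2], [3], [5]].
Insert 7: 7 bumps 8 from row 1; 8 appends to row 2. P = [[1, 7], [2, 8], [3], [5]].
Insert 6: 6 bumps 7 from row 1; 7 bumps 8 from row 2; 8 appends to row 3. P = [[1, 6], [2, 7], [3, 8], [5]].
Insert 4: 4 bumps 6 from row 1; 6 bumps 7 from row 2; 7 bumps 8 from row 3; 8 appends to row 4. P = [[1, 4], [2, 6], [3, 7], [5, 8]].

So P = [[1, 4], [2, 6], [3, 7], [5, 8]], Q = [[1, 5], [2, 6], [3, 7], [4, 8]].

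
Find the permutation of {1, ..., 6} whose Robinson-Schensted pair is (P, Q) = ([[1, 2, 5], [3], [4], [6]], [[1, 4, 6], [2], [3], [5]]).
6 4 1 3 2 5

Reverse RSK: for i = n, n-1, ..., 1, locate i in Q, remove the corresponding corner cell from P, and reverse-bump its entry up through P; the value ejected from row 1 is w(i).

So w = 6 4 1 3 2 5.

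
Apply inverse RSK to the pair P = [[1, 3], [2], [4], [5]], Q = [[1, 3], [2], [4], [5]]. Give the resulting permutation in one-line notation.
5 2 4 3 1

Reverse the RSK construction: for i from n down to 1, find the cell of Q containing i, remove the entry at that cell from P, and reverse-bump it up through P; the value ejected from row 1 is w(i).

Step i=5: Q has 5 at row 4, column 1; remove 5 from row 4 of P and reverse-bump: 5 enters row 3 and ejects 4; 4 enters row 2 and ejects 2; 2 enters row 1 and ejects 1. So w(5) = 1. P is now [[2, 3], [4], [5]].
Step i=4: Q has 4 at row 3, column 1; remove 5 from row 3 of P and reverse-bump: 5 enters row 2 and ejects 4; 4 enters row 1 and ejects 3. So w(4) = 3. P is now [[2, 4], [5]].
Step i=3: Q has 3 at row 1, column 2; remove that cell from P, ejecting 4. So w(3) = 4. P is now [[2], [5]].
Step i=2: Q has 2 at row 2, column 1; remove 5 from row 2 of P and reverse-bump: 5 enters row 1 and ejects 2. So w(2) = 2. P is now [[5]].
Step i=1: Q has 1 at row 1, column 1; remove that cell from P, ejecting 5. So w(1) = 5. P is now [].

So w = 5 2 4 3 1.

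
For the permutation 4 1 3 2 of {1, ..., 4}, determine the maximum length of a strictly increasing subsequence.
2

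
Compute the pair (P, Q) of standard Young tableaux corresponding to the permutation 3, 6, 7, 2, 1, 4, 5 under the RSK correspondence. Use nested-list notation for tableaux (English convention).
Insert each entry of the permutation into P by Schensted row insertion, recording in Q the position of each new cell.

Insert 3: appended to row 1. P = [[3]].
Insert 6: appended to row 1. P = [[3, 6]].
Insert 7: appended to row 1. P = [[3, 6, 7]].
Insert 2: 2 bumps 3 from row 1; 3 starts row 2. P = [[2, 6, 7], [3]].
Insert 1: 1 bumps 2 from row 1; 2 bumps 3 from row 2; 3 starts row 3. P = [[1, 6, 7], [2], [3]].
Insert 4: 4 bumps 6 from row 1; 6 appends to row 2. P = [[1, 4, 7], [2, 6], [3]].
Insert 5: 5 bumps 7 from row 1; 7 appends to row 2. P = [[1, 4, 5], [2, 6, 7], [3]].

So P = [[1, 4, 5], [2, 6, 7], [3]], Q = [[1, 2, 3], [4, 6, 7], [5]].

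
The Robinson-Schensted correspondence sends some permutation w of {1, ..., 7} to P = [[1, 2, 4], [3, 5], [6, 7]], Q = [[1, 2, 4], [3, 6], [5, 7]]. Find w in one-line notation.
Reverse RSK: for i = n, n-1, ..., 1, locate i in Q, remove the corresponding corner cell from P, and reverse-bump its entry up through P; the value ejected from row 1 is w(i).

So w = 1 6 3 7 2 5 4.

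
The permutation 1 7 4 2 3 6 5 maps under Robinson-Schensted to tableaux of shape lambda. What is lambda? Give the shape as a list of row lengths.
[4, 2, 1]

Row-insert each entry into an empty tableau.

After inserting 1: P = [[1]].
After inserting 7: P = [[1, 7]].
After inserting 4: P = [[1, 4], [7]].
After inserting 2: P = [[1, 2], [4], [7]].
After inserting 3: P = [[1, 2, 3], [4], [7]].
After inserting 6: P = [[1, 2, 3, 6], [4], [7]].
After inserting 5: P = [[1, 2, 3, 5], [4, 6], [7]].

The final insertion tableau P = [[1, 2, 3, 5], [4, 6], [7]] has shape [4, 2, 1].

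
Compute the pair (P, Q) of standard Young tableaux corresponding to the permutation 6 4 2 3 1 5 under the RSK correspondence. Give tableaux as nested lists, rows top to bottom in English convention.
Insert each entry of the permutation into P by Schensted row insertion, recording in Q the position of each new cell.

Insert 6: appended to row 1. P = [[6]], Q = [[1]].
Insert 4: 4 bumps 6 from row 1; 6 starts row 2. P = [[4], [6]], Q = [[1], [2]].
Insert 2: 2 bumps 4 from row 1; 4 bumps 6 from row 2; 6 starts row 3. P = [[2], [4], [6]], Q = [[1], [2], [3]].
Insert 3: appended to row 1. P = [[2, 3], [4], [6]], Q = [[1, 4], [2], [3]].
Insert 1: 1 bumps 2 from row 1; 2 bumps 4 from row 2; 4 bumps 6 from row 3; 6 starts row 4. P = [[1, 3], [2], [4], [6]], Q = [[1, 4], [2], [3], [5]].
Insert 5: appended to row 1. P = [[1, 3, 5], [2], [4], [6]], Q = [[1, 4, 6], [2], [3], [5]].

So P = [[1, 3, 5], [2], [4], [6]], Q = [[1, 4, 6], [2], [3], [5]].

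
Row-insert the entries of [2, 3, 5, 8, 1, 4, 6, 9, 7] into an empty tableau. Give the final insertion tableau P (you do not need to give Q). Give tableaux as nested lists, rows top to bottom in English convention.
P = [[1, 3, 4, 6, 7], [2, 5, 8, 9]]

After inserting 2: P = [[2]].
After inserting 3: P = [[2, 3]].
After inserting 5: P = [[2, 3, 5]].
After inserting 8: P = [[2, 3, 5, 8]].
After inserting 1: P = [[1, 3, 5, 8], [2]].
After inserting 4: P = [[1, 3, 4, 8], [2, 5]].
After inserting 6: P = [[1, 3, 4, 6], [2, 5, 8]].
After inserting 9: P = [[1, 3, 4, 6, 9], [2, 5, 8]].
After inserting 7: P = [[1, 3, 4, 6, 7], [2, 5, 8, 9]].

So P = [[1, 3, 4, 6, 7], [2, 5, 8, 9]].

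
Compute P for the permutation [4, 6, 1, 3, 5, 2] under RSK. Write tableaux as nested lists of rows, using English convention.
P = [[1, 2, 5], [3, 6], [4]]

Insert 4: appended to row 1. P = [[4]].
Insert 6: appended to row 1. P = [[4, 6]].
Insert 1: 1 bumps 4 from row 1; 4 starts row 2. P = [[1, 6], [4]].
Insert 3: 3 bumps 6 from row 1; 6 appends to row 2. P = [[1, 3], [4, 6]].
Insert 5: appended to row 1. P = [[1, 3, 5], [4, 6]].
Insert 2: 2 bumps 3 from row 1; 3 bumps 4 from row 2; 4 starts row 3. P = [[1, 2, 5], [3, 6], [4]].

So P = [[1, 2, 5], [3, 6], [4]].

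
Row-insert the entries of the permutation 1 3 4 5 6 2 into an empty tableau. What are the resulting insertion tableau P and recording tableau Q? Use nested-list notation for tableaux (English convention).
Insert each entry of the permutation into P by Schensted row insertion, recording in Q the position of each new cell.

Insert 1: appended to row 1. P = [[1]], Q = [[1]].
Insert 3: appended to row 1. P = [[1, 3]], Q = [[1, 2]].
Insert 4: appended to row 1. P = [[1, 3, 4]], Q = [[1, 2, 3]].
Insert 5: appended to row 1. P = [[1, 3, 4, 5]], Q = [[1, 2, 3, 4]].
Insert 6: appended to row 1. P = [[1, 3, 4, 5, 6]], Q = [[1, 2, 3, 4, 5]].
Insert 2: 2 bumps 3 from row 1; 3 starts row 2. P = [[1, 2, 4, 5, 6], [3]], Q = [[1, 2, 3, 4, 5], [6]].

So P = [[1, 2, 4, 5, 6], [3]], Q = [[1, 2, 3, 4, 5], [6]].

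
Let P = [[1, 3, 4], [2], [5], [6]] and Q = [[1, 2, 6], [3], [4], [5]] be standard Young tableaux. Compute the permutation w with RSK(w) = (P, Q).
Reverse the RSK construction: for i from n down to 1, find the cell of Q containing i, remove the entry at that cell from P, and reverse-bump it up through P; the value ejected from row 1 is w(i).

Step i=6: Q has 6 at row 1, column 3; remove that cell from P, ejecting 4. So w(6) = 4. P is now [[1, 3], [2], [5], [6]].
Step i=5: Q has 5 at row 4, column 1; remove 6 from row 4 of P and reverse-bump: 6 enters row 3 and ejects 5; 5 enters row 2 and ejects 2; 2 enters row 1 and ejects 1. So w(5) = 1. P is now [[2, 3], [5], [6]].
Step i=4: Q has 4 at row 3, column 1; remove 6 from row 3 of P and reverse-bump: 6 enters row 2 and ejects 5; 5 enters row 1 and ejects 3. So w(4) = 3. P is now [[2, 5], [6]].
Step i=3: Q has 3 at row 2, column 1; remove 6 from row 2 of P and reverse-bump: 6 enters row 1 and ejects 5. So w(3) = 5. P is now [[2, 6]].
Step i=2: Q has 2 at row 1, column 2; remove that cell from P, ejecting 6. So w(2) = 6. P is now [[2]].
Step i=1: Q has 1 at row 1, column 1; remove that cell from P, ejecting 2. So w(1) = 2. P is now [].

So w = 2 6 5 3 1 4.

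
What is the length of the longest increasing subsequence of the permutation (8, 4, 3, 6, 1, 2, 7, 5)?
3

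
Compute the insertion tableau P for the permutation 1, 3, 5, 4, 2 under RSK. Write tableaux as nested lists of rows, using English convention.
P = [[1, 2, 4], [3], [5]]

Insert 1: appended to row 1. P = [[1]].
Insert 3: appended to row 1. P = [[1, 3]].
Insert 5: appended to row 1. P = [[1, 3, 5]].
Insert 4: 4 bumps 5 from row 1; 5 starts row 2. P = [[1, 3, 4], [5]].
Insert 2: 2 bumps 3 from row 1; 3 bumps 5 from row 2; 5 starts row 3. P = [[1, 2, 4], [3], [5]].

So P = [[1, 2, 4], [3], [5]].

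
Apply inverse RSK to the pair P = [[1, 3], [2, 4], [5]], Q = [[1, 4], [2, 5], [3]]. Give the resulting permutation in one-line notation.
5 2 1 4 3

Reverse RSK: for i = n, n-1, ..., 1, locate i in Q, remove the corresponding corner cell from P, and reverse-bump its entry up through P; the value ejected from row 1 is w(i).

So w = 5 2 1 4 3.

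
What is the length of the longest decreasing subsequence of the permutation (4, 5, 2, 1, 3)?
3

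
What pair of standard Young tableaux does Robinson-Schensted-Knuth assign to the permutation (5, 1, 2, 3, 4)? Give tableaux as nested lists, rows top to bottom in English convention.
Insert each entry of the permutation into P by Schensted row insertion, recording in Q the position of each new cell.

Insert 5: appended to row 1. P = [[5]].
Insert 1: 1 bumps 5 from row 1; 5 starts row 2. P = [[1], [5]].
Insert 2: appended to row 1. P = [[1, 2], [5]].
Insert 3: appended to row 1. P = [[1, 2, 3], [5]].
Insert 4: appended to row 1. P = [[1, 2, 3, 4], [5]].

So P = [[1, 2, 3, 4], [5]], Q = [[1, 3, 4, 5], [2]].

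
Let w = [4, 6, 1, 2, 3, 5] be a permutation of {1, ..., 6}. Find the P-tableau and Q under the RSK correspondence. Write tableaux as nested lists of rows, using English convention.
P = [[1, 2, 3, 5], [4, 6]], Q = [[1, 2, 5, 6], [3, 4]]

Insert each entry of the permutation into P by Schensted row insertion, recording in Q the position of each new cell.

Insert 4: appended to row 1. P = [[4]].
Insert 6: appended to row 1. P = [[4, 6]].
Insert 1: 1 bumps 4 from row 1; 4 starts row 2. P = [[1, 6], [4]].
Insert 2: 2 bumps 6 from row 1; 6 appends to row 2. P = [[1, 2], [4, 6]].
Insert 3: appended to row 1. P = [[1, 2, 3], [4, 6]].
Insert 5: appended to row 1. P = [[1, 2, 3, 5], [4, 6]].

So P = [[1, 2, 3, 5], [4, 6]], Q = [[1, 2, 5, 6], [3, 4]].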